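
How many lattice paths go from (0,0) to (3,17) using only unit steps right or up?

Each path has 3 right steps and 17 up steps in some order (20 steps total).
Choose which 17 of the 20 steps are up: C(20,17).

Final answer: C(20,17) = 1140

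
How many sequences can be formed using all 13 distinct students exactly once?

The number of ways to arrange 13 distinct objects is 13!.

Final answer: 13! = 6227020800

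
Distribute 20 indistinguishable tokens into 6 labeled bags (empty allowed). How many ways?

Stars and bars: C(n+k-1, k-1) = C(25,5).

Final answer: C(25,5) = 53130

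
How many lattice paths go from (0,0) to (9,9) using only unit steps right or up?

Each path has 9 right steps and 9 up steps in some order (18 steps total).
Choose which 9 of the 18 steps are up: C(18,9).

Final answer: C(18,9) = 48620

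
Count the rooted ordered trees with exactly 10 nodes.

The structures are counted by the Catalan number C_n. Here n = 10 - 1 = 9.
Using C_0 = 1 and C_(k+1) = C_k x 2(2k+1)/(k+2), build up term by term: C_1=1, C_2=2, C_3=5, C_4=14, C_5=42, C_6=132, C_7=429, C_8=1430, C_9=4862.

Final answer: C_{9} = 4862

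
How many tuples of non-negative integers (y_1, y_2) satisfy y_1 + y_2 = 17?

Stars and bars with 17 stars and 1 bars:
C(17+2-1, 2-1) = C(18,1).

Final answer: C(18,1) = 18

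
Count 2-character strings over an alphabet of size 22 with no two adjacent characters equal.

First character: 22 choices. Each subsequent: 21 choices (must differ from the previous one).
Total: 22 x 21^1.

Final answer: 22 x 21^{1} = 462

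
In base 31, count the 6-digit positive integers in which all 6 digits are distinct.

First digit: 30 (nonzero). Second: 30 (not first). Third: 29, etc.
Total: 30 x 30 x 29 x 28 x 27 x 26.

Final answer: 513021600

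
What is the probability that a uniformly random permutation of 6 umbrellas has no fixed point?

Derangements satisfy D(n) = (n-1)(D(n-1) + D(n-2)), starting from D(0)=1, D(1)=0.
Building up: D(2)=1, D(3)=2, D(4)=9, D(5)=44, D(6)=265.
Total arrangements: 6! = 720.
Probability = D(6)/6! = 53/144.

Final answer: D(6)/6! = 265/720 = 0.368056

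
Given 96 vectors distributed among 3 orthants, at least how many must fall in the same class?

By pigeonhole with 96 objects and 3 categories: ceiling(96/3).

Final answer: 32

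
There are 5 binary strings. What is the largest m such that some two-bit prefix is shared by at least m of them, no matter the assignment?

There are 4 possible values for two-bit prefix. With 5 binary strings and 4 categories, by pigeonhole: ceiling(5/4).

Final answer: 2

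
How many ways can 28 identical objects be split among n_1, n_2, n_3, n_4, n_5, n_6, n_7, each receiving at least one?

Substitute n'_i = n_i - 1 (so n'_i >= 0). Then sum n'_i = 28 - 7 = 21.
Stars and bars: C(21+7-1, 7-1) = C(27,6).

Final answer: C(27,6) = 296010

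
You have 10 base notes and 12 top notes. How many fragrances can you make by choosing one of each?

By the multiplication principle: 10 x 12.

Final answer: 120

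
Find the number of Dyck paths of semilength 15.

Total monotonic paths to (15,15): C(30,15) = 155117520.
Reflecting each bad path at its first crossing gives a bijection with paths to (14,16): C(30,16) = 145422675.
Valid Dyck paths: 155117520 - 145422675.
(Check: C(30,15) - C(30,16) = C(30,15)/16, the Catalan number C_{15}.)

Final answer: C_{15} = 9694845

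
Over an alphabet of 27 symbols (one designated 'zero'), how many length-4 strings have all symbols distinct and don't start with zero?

The leading digit has 26 choices (anything but zero); the next has 26 (anything but the first), then 25, and so on, one fewer each time.
Total: 26 x 26 x 25 x 24.

Final answer: 405600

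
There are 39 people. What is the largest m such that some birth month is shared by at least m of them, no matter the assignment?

There are 12 possible values for birth month. With 39 people and 12 categories, by pigeonhole: ceiling(39/12).

Final answer: 4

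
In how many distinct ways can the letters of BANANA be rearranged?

Letters (A:3, B:1, N:2). Total letters: 6.
Permutations = 6!/(3! x 2!).

Final answer: 60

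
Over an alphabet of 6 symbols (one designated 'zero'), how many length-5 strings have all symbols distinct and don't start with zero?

The leading digit has 5 choices (anything but zero); the next has 5 (anything but the first), then 4, and so on, one fewer each time.
Total: 5 x 5 x 4 x 3 x 2.

Final answer: 600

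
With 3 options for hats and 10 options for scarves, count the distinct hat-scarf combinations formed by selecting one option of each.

By the multiplication principle: 3 x 10.

Final answer: 30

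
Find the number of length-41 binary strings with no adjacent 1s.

A valid string ends in 0 (append to any length-(n-1) valid string) or in 01 (append to any length-(n-2) valid string), so a(n) = a(n-1) + a(n-2) with a(1)=2, a(2)=3.
Building up term by term: a(1)=2, a(2)=3, a(3)=5, a(4)=8, a(5)=13, a(6)=21, a(7)=34, a(8)=55, a(9)=89, a(10)=144, a(11)=233, a(12)=377, a(13)=610, a(14)=987, a(15)=1597, a(16)=2584, a(17)=4181, a(18)=6765, a(19)=10946, a(20)=17711, a(21)=28657, a(22)=46368, a(23)=75025, a(24)=121393, a(25)=196418, a(26)=317811, a(27)=514229, a(28)=832040, a(29)=1346269, a(30)=2178309, a(31)=3524578, a(32)=5702887, a(33)=9227465, a(34)=14930352, a(35)=24157817, a(36)=39088169, a(37)=63245986, a(38)=102334155, a(39)=165580141, a(40)=267914296, a(41)=433494437.

Final answer: 433494437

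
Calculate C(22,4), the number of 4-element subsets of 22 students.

C(22,4) = 22!/(4! x 18!).

Final answer: \binom{22}{4} = 7315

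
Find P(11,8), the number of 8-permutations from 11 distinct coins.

P(11,8) = 11!/(11-8)! = 11!/3!.

Final answer: P(11,8) = 6652800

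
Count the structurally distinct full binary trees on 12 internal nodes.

This is a standard Catalan-number count: the answer is C_n. Here n = 12.
C_n = C(2n,n) - C(2n,n+1), so C_{12} = C(24,12) - C(24,13) = 2704156 - 2496144.

Final answer: C_{12} = 208012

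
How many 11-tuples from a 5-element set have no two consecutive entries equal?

Let g(n) count such strings. g(1) = 5, and each valid string of length n-1 extends in 4 ways (any symbol but the last), so g(n) = 4 g(n-1).
Total: g(11) = 5 x 4^10.

Final answer: 5 x 4^{10} = 5242880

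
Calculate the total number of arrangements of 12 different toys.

The number of ways to arrange 12 distinct objects is 12!.

Final answer: 12! = 479001600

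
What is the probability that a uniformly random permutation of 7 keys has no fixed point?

Derangements satisfy D(n) = (n-1)(D(n-1) + D(n-2)), starting from D(0)=1, D(1)=0.
Building up: D(2)=1, D(3)=2, D(4)=9, D(5)=44, D(6)=265, D(7)=1854.
Total arrangements: 7! = 5040.
Probability = D(7)/7! = 103/280.

Final answer: D(7)/7! = 1854/5040 = 0.367857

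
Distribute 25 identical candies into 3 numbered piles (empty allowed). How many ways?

Stars and bars: C(n+k-1, k-1) = C(27,2).

Final answer: C(27,2) = 351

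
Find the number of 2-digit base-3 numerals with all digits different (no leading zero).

The leading digit has 2 choices (anything but zero); the next has 2 (anything but the first), then 1, and so on, one fewer each time.
Total: 2 x 2.

Final answer: 4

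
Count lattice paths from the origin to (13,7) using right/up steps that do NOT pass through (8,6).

Total paths to (13,7): C(20,7) = 77520.
Paths through (8,6): C(14,6) x C(6,1) = 18018.
Avoiding (8,6): 77520 - 18018.

Final answer: 59502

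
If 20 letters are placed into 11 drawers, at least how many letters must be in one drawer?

By the pigeonhole principle: ceiling(20/11).

Final answer: 2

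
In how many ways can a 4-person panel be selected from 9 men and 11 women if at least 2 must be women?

Sum over valid woman counts:
C(11,2)C(9,2) = 1980
C(11,3)C(9,1) = 1485
C(11,4)C(9,0) = 330
Total: 1980 + 1485 + 330.

Final answer: 3795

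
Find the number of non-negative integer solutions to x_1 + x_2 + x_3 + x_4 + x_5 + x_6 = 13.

Stars and bars with 13 stars and 5 bars:
C(13+6-1, 6-1) = C(18,5).

Final answer: C(18,5) = 8568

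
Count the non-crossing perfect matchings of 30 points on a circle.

This is counted by the nth Catalan number C_n. Here n = 30/2 = 15.
C_n = C(2n,n)/(n+1), so C_{15} = C(30,15)/16 = 155117520/16.

Final answer: C_{15} = 9694845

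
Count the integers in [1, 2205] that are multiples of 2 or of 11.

Multiples of 2: 1102. Multiples of 11: 200. Of both (lcm=22): 100.
By inclusion-exclusion: 1102 + 200 - 100.

Final answer: 1202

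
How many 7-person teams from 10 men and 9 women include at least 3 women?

Sum over valid woman counts:
C(9,3)C(10,4) = 17640
C(9,4)C(10,3) = 15120
C(9,5)C(10,2) = 5670
C(9,6)C(10,1) = 840
C(9,7)C(10,0) = 36
Total: 17640 + 15120 + 5670 + 840 + 36.

Final answer: 39306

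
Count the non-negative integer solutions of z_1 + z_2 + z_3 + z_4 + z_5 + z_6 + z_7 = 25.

Stars and bars with 25 stars and 6 bars:
C(25+7-1, 7-1) = C(31,6).

Final answer: C(31,6) = 736281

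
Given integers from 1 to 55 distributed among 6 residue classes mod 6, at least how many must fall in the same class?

By pigeonhole with 55 objects and 6 categories: ceiling(55/6).

Final answer: 10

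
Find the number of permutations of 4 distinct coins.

The number of ways to arrange 4 distinct objects is 4!.

Final answer: 4! = 24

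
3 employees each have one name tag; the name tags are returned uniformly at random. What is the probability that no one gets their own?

Use the recurrence D(n) = (n-1)(D(n-1) + D(n-2)) with D(0)=1, D(1)=0.
Building up: D(2)=1, D(3)=2.
Total arrangements: 3! = 6.
Probability = D(3)/3! = 1/3.

Final answer: D(3)/3! = 2/6 = 0.333333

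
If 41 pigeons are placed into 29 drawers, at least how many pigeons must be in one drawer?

By the pigeonhole principle: ceiling(41/29).

Final answer: 2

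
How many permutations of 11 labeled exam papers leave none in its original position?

Derangements satisfy D(n) = (n-1)(D(n-1) + D(n-2)), starting from D(0)=1, D(1)=0.
D(2) = 1 x (0 + 1) = 1
D(3) = 2 x (1 + 0) = 2
D(4) = 3 x (2 + 1) = 9
D(5) = 4 x (9 + 2) = 44
D(6) = 5 x (44 + 9) = 265
D(7) = 6 x (265 + 44) = 1854
D(8) = 7 x (1854 + 265) = 14833
D(9) = 8 x (14833 + 1854) = 133496
D(10) = 9 x (133496 + 14833) = 1334961
D(11) = 10 x (D(10) + D(9)) = 10 x (1334961 + 133496)

Final answer: D(11) = 14684570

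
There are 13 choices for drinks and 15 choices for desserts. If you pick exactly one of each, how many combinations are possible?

By the multiplication principle: 13 x 15.

Final answer: 195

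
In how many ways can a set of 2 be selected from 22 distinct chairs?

C(22,2) = 22!/(2! x (22-2)!).

Final answer: C(22,2) = 231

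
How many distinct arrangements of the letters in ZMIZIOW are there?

Letters (I:2, M:1, O:1, W:1, Z:2). Total letters: 7.
Permutations = 7!/(2! x 2!).

Final answer: 1260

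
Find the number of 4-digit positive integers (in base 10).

The leading digit cannot be 0 (9 options); the other 3 digits can be anything (10 options each).
Total: 9 x 10^3.

Final answer: 9000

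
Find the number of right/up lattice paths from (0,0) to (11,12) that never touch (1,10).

Total paths to (11,12): C(23,12) = 1352078.
Paths through (1,10): C(11,10) x C(12,2) = 726.
Avoiding (1,10): 1352078 - 726.

Final answer: 1351352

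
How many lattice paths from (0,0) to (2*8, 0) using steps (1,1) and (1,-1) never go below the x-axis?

Total monotonic paths to (8,8): C(16,8) = 12870.
By the reflection principle, paths that go above the diagonal number C(16,9) = 11440.
Valid Dyck paths: 12870 - 11440.
(This is the Catalan number C_{8}.)

Final answer: C_{8} = 1430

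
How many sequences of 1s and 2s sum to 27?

Let f(n) be the number of climbs. Removing the last move (1 or 2 steps) gives f(n) = f(n-1) + f(n-2); base cases f(1)=1, f(2)=2.
Building up term by term: f(1)=1, f(2)=2, f(3)=3, f(4)=5, f(5)=8, f(6)=13, f(7)=21, f(8)=34, f(9)=55, f(10)=89, f(11)=144, f(12)=233, f(13)=377, f(14)=610, f(15)=987, f(16)=1597, f(17)=2584, f(18)=4181, f(19)=6765, f(20)=10946, f(21)=17711, f(22)=28657, f(23)=46368, f(24)=75025, f(25)=121393, f(26)=196418, f(27)=317811.

Final answer: 317811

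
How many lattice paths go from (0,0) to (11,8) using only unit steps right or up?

Each path has 11 right steps and 8 up steps in some order (19 steps total).
Choose which 8 of the 19 steps are up: C(19,8).

Final answer: C(19,8) = 75582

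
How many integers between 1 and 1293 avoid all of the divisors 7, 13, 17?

|div by 7|=184, |div by 13|=99, |div by 17|=76.
|div by 7&13|=14, |div by 7&17|=10, |div by 13&17|=5, |div by all|=0.
By inclusion-exclusion, divisible by at least one: 184+99+76-14-10-5+0 = 330.
Not divisible by any: 1293 - 330.

Final answer: 963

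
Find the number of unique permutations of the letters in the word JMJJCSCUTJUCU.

Letters (C:3, J:4, M:1, S:1, T:1, U:3). Total letters: 13.
Permutations = 13!/(4! x 3! x 3!).

Final answer: 7207200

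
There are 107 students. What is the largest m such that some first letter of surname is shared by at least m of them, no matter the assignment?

There are 26 possible values for first letter of surname. With 107 students and 26 categories, by pigeonhole: ceiling(107/26).

Final answer: 5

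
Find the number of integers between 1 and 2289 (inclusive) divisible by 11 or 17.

Multiples of 11: 208. Multiples of 17: 134. Of both (lcm=187): 12.
By inclusion-exclusion: 208 + 134 - 12.

Final answer: 330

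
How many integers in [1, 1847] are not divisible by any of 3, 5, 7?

|div by 3|=615, |div by 5|=369, |div by 7|=263.
|div by 3&5|=123, |div by 3&7|=87, |div by 5&7|=52, |div by all|=17.
By inclusion-exclusion, divisible by at least one: 615+369+263-123-87-52+17 = 1002.
Not divisible by any: 1847 - 1002.

Final answer: 845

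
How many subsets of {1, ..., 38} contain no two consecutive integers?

Condition on whether n belongs to the subset: if not, any valid subset of {1, ..., n-1} works (a(n-1)); if so, n-1 is excluded and the rest is a valid subset of {1, ..., n-2} (a(n-2)). Hence a(n) = a(n-1) + a(n-2), a(1)=2, a(2)=3.
Building up term by term: a(1)=2, a(2)=3, a(3)=5, a(4)=8, a(5)=13, a(6)=21, a(7)=34, a(8)=55, a(9)=89, a(10)=144, a(11)=233, a(12)=377, a(13)=610, a(14)=987, a(15)=1597, a(16)=2584, a(17)=4181, a(18)=6765, a(19)=10946, a(20)=17711, a(21)=28657, a(22)=46368, a(23)=75025, a(24)=121393, a(25)=196418, a(26)=317811, a(27)=514229, a(28)=832040, a(29)=1346269, a(30)=2178309, a(31)=3524578, a(32)=5702887, a(33)=9227465, a(34)=14930352, a(35)=24157817, a(36)=39088169, a(37)=63245986, a(38)=102334155.

Final answer: 102334155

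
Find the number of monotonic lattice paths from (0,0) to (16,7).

Each path has 16 right steps and 7 up steps in some order (23 steps total).
Choose which 7 of the 23 steps are up: C(23,7).

Final answer: C(23,7) = 245157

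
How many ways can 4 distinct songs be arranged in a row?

The number of ways to arrange 4 distinct objects is 4!.

Final answer: 4! = 24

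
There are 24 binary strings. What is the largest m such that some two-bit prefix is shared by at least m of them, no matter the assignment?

There are 4 possible values for two-bit prefix. With 24 binary strings and 4 categories, by pigeonhole: ceiling(24/4).

Final answer: 6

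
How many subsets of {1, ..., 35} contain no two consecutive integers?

Condition on whether n belongs to the subset: if not, any valid subset of {1, ..., n-1} works (a(n-1)); if so, n-1 is excluded and the rest is a valid subset of {1, ..., n-2} (a(n-2)). Hence a(n) = a(n-1) + a(n-2), a(1)=2, a(2)=3.
Computing successive values: a(1)=2, a(2)=3, a(3)=5, a(4)=8, a(5)=13, a(6)=21, a(7)=34, a(8)=55, a(9)=89, a(10)=144, a(11)=233, a(12)=377, a(13)=610, a(14)=987, a(15)=1597, a(16)=2584, a(17)=4181, a(18)=6765, a(19)=10946, a(20)=17711, a(21)=28657, a(22)=46368, a(23)=75025, a(24)=121393, a(25)=196418, a(26)=317811, a(27)=514229, a(28)=832040, a(29)=1346269, a(30)=2178309, a(31)=3524578, a(32)=5702887, a(33)=9227465, a(34)=14930352, a(35)=24157817.

Final answer: 24157817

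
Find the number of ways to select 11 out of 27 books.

C(27,11) = 27!/(11! x 16!).

Final answer: \binom{27}{11} = 13037895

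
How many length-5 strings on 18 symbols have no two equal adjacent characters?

First character: 18 choices. Each subsequent: 17 choices (must differ from the previous one).
Total: 18 x 17^4.

Final answer: 18 x 17^{4} = 1503378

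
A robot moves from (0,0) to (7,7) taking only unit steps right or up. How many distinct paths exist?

Each path has 7 right steps and 7 up steps in some order (14 steps total).
Choose which 7 of the 14 steps are up: C(14,7).

Final answer: C(14,7) = 3432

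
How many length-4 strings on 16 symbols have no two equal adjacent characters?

Let g(n) count such strings. g(1) = 16, and each valid string of length n-1 extends in 15 ways (any symbol but the last), so g(n) = 15 g(n-1).
Total: g(4) = 16 x 15^3.

Final answer: 16 x 15^{3} = 54000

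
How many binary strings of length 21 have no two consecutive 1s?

Classify by the final bit: ...0 gives a(n-1) strings, ...01 gives a(n-2) strings. Thus a(n) = a(n-1) + a(n-2) with a(1)=2, a(2)=3.
Computing successive values: a(1)=2, a(2)=3, a(3)=5, a(4)=8, a(5)=13, a(6)=21, a(7)=34, a(8)=55, a(9)=89, a(10)=144, a(11)=233, a(12)=377, a(13)=610, a(14)=987, a(15)=1597, a(16)=2584, a(17)=4181, a(18)=6765, a(19)=10946, a(20)=17711, a(21)=28657.

Final answer: 28657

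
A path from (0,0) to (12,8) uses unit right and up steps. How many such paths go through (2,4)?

Paths (0,0)->(2,4): C(6,4) = 15.
Paths (2,4)->(12,8): C(14,4) = 1001.
By multiplication principle: 15 x 1001.

Final answer: 15015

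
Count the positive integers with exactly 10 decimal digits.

The leading digit cannot be 0 (9 options); the other 9 digits can be anything (10 options each).
Total: 9 x 10^9.

Final answer: 9000000000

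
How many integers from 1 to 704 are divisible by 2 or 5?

Multiples of 2: 352. Multiples of 5: 140. Of both (lcm=10): 70.
By inclusion-exclusion: 352 + 140 - 70.

Final answer: 422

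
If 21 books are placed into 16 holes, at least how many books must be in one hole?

By the pigeonhole principle: ceiling(21/16).

Final answer: 2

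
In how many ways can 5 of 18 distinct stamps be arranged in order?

P(18,5) = 18!/(18-5)! = 18!/13!.

Final answer: P(18,5) = 1028160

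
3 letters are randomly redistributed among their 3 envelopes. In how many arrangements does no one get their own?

D(n) = (n-1)(D(n-1) + D(n-2)), D(0)=1, D(1)=0.
D(2) = 1 x (0 + 1) = 1
D(3) = 2 x (D(2) + D(1)) = 2 x (1 + 0)

Final answer: D(3) = 2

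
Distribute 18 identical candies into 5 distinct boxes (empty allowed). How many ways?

Stars and bars: C(n+k-1, k-1) = C(22,4).

Final answer: C(22,4) = 7315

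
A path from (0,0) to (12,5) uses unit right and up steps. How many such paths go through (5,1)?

Paths (0,0)->(5,1): C(6,1) = 6.
Paths (5,1)->(12,5): C(11,4) = 330.
By multiplication principle: 6 x 330.

Final answer: 1980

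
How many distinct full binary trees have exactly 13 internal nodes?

This is a standard Catalan-number count: the answer is C_n. Here n = 13.
C_n = C(2n,n)/(n+1), so C_{13} = C(26,13)/14 = 10400600/14.

Final answer: C_{13} = 742900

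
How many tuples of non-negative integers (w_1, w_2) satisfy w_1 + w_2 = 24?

Stars and bars with 24 stars and 1 bars:
C(24+2-1, 2-1) = C(25,1).

Final answer: C(25,1) = 25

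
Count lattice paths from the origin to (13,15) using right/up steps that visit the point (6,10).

Paths (0,0)->(6,10): C(16,10) = 8008.
Paths (6,10)->(13,15): C(12,5) = 792.
By multiplication principle: 8008 x 792.

Final answer: 6342336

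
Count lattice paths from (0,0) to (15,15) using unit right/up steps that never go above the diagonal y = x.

Total monotonic paths to (15,15): C(30,15) = 155117520.
Reflecting each bad path at its first crossing gives a bijection with paths to (14,16): C(30,16) = 145422675.
Valid Dyck paths: 155117520 - 145422675.
(Check: C(30,15) - C(30,16) = C(30,15)/16, the Catalan number C_{15}.)

Final answer: C_{15} = 9694845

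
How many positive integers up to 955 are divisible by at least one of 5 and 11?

Multiples of 5: 191. Multiples of 11: 86. Of both (lcm=55): 17.
By inclusion-exclusion: 191 + 86 - 17.

Final answer: 260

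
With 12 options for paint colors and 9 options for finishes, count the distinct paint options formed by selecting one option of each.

By the multiplication principle: 12 x 9.

Final answer: 108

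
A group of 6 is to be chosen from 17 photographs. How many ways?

C(17,6) = 17!/(6! x 11!).

Final answer: \binom{17}{6} = 12376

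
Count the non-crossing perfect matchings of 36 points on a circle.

This is counted by the nth Catalan number C_n. Here n = 36/2 = 18.
C_n = C(2n,n)/(n+1), so C_{18} = C(36,18)/19 = 9075135300/19.

Final answer: C_{18} = 477638700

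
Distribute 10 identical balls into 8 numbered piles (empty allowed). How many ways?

Stars and bars: C(n+k-1, k-1) = C(17,7).

Final answer: C(17,7) = 19448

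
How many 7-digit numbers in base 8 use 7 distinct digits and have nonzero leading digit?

The leading digit has 7 choices (anything but zero); the next has 7 (anything but the first), then 6, and so on, one fewer each time.
Total: 7 x 7 x 6 x 5 x 4 x 3 x 2.

Final answer: 35280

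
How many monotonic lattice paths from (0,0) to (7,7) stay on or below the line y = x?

Total monotonic paths to (7,7): C(14,7) = 3432.
A path is bad iff it touches y = x + 1; reflecting its initial segment maps bad paths bijectively onto all paths to (6,8), of which there are C(14,8) = 3003.
Valid Dyck paths: 3432 - 3003.
(This is the Catalan number C_{7}.)

Final answer: C_{7} = 429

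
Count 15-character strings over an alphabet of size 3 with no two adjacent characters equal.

First character: 3 choices. Each subsequent: 2 choices (must differ from the previous one).
Total: 3 x 2^14.

Final answer: 3 x 2^{14} = 49152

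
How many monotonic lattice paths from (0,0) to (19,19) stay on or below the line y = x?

Total monotonic paths to (19,19): C(38,19) = 35345263800.
A path is bad iff it touches y = x + 1; reflecting its initial segment maps bad paths bijectively onto all paths to (18,20), of which there are C(38,20) = 33578000610.
Valid Dyck paths: 35345263800 - 33578000610.
(These counts are the Catalan numbers.)

Final answer: C_{19} = 1767263190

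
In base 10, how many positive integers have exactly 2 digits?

Leading digit: 9 options (nonzero). Other 1 digit(s): 10 options each.
Total: 9 x 10^1.

Final answer: 90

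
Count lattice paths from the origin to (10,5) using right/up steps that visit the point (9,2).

Paths (0,0)->(9,2): C(11,2) = 55.
Paths (9,2)->(10,5): C(4,3) = 4.
By multiplication principle: 55 x 4.

Final answer: 220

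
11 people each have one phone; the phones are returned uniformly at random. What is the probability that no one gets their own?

D(n) = (n-1)(D(n-1) + D(n-2)), D(0)=1, D(1)=0.
Building up: D(2)=1, D(3)=2, D(4)=9, D(5)=44, D(6)=265, D(7)=1854, D(8)=14833, D(9)=133496, D(10)=1334961, D(11)=14684570.
Total arrangements: 11! = 39916800.
Probability = D(11)/11! = 1468457/3991680.

Final answer: D(11)/11! = 14684570/39916800 = 0.367879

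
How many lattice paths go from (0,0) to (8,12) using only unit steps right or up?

Each path has 8 right steps and 12 up steps in some order (20 steps total).
Choose which 12 of the 20 steps are up: C(20,12).

Final answer: C(20,12) = 125970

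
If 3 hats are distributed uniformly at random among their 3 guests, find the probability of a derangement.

Derangements satisfy D(n) = (n-1)(D(n-1) + D(n-2)), starting from D(0)=1, D(1)=0.
Building up: D(2)=1, D(3)=2.
Total arrangements: 3! = 6.
Probability = D(3)/3! = 1/3.

Final answer: D(3)/3! = 2/6 = 0.333333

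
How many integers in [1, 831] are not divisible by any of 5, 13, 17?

|div by 5|=166, |div by 13|=63, |div by 17|=48.
|div by 5&13|=12, |div by 5&17|=9, |div by 13&17|=3, |div by all|=0.
By inclusion-exclusion, divisible by at least one: 166+63+48-12-9-3+0 = 253.
Not divisible by any: 831 - 253.

Final answer: 578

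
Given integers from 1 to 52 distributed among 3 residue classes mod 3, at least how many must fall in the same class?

By pigeonhole with 52 objects and 3 categories: ceiling(52/3).

Final answer: 18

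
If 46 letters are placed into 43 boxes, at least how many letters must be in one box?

By the pigeonhole principle: ceiling(46/43).

Final answer: 2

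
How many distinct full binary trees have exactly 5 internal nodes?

The structures are counted by the Catalan number C_n. Here n = 5.
C_n = (2n)!/(n!(n+1)!), so C_{5} = 10!/(5! x 6!) = C(10,5)/6 = 252/6.

Final answer: C_{5} = 42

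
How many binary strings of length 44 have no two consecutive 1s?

Let a(n) count valid strings. If the last bit is 0 the prefix is any valid string of length n-1; if it is 1 the string must end in 01 with a valid prefix of length n-2. So a(n) = a(n-1) + a(n-2), a(1)=2, a(2)=3.
Iterating the recurrence: a(1)=2, a(2)=3, a(3)=5, a(4)=8, a(5)=13, a(6)=21, a(7)=34, a(8)=55, a(9)=89, a(10)=144, a(11)=233, a(12)=377, a(13)=610, a(14)=987, a(15)=1597, a(16)=2584, a(17)=4181, a(18)=6765, a(19)=10946, a(20)=17711, a(21)=28657, a(22)=46368, a(23)=75025, a(24)=121393, a(25)=196418, a(26)=317811, a(27)=514229, a(28)=832040, a(29)=1346269, a(30)=2178309, a(31)=3524578, a(32)=5702887, a(33)=9227465, a(34)=14930352, a(35)=24157817, a(36)=39088169, a(37)=63245986, a(38)=102334155, a(39)=165580141, a(40)=267914296, a(41)=433494437, a(42)=701408733, a(43)=1134903170, a(44)=1836311903.

Final answer: 1836311903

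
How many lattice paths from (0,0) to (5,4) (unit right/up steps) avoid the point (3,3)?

Total paths to (5,4): C(9,4) = 126.
Paths through (3,3): C(6,3) x C(3,1) = 60.
Avoiding (3,3): 126 - 60.

Final answer: 66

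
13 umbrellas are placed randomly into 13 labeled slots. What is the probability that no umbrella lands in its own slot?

Use the recurrence D(n) = (n-1)(D(n-1) + D(n-2)) with D(0)=1, D(1)=0.
Building up: D(2)=1, D(3)=2, D(4)=9, D(5)=44, D(6)=265, D(7)=1854, D(8)=14833, D(9)=133496, D(10)=1334961, D(11)=14684570, D(12)=176214841, D(13)=2290792932.
Total arrangements: 13! = 6227020800.
Probability = D(13)/13! = 63633137/172972800.

Final answer: D(13)/13! = 2290792932/6227020800 = 0.367879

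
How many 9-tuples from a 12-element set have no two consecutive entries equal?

Let g(n) count such strings. g(1) = 12, and each valid string of length n-1 extends in 11 ways (any symbol but the last), so g(n) = 11 g(n-1).
Total: g(9) = 12 x 11^8.

Final answer: 12 x 11^{8} = 2572306572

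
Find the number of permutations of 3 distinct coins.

The number of ways to arrange 3 distinct objects is 3!.

Final answer: 3! = 6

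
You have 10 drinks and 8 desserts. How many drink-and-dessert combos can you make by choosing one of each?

By the multiplication principle: 10 x 8.

Final answer: 80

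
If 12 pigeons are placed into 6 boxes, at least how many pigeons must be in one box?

By the pigeonhole principle: ceiling(12/6).

Final answer: 2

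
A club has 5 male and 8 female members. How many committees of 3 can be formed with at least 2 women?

Sum over valid woman counts:
C(8,2)C(5,1) = 140
C(8,3)C(5,0) = 56
Total: 140 + 56.

Final answer: 196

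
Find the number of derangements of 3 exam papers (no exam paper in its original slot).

Use the recurrence D(n) = (n-1)(D(n-1) + D(n-2)) with D(0)=1, D(1)=0.
D(2) = 1 x (0 + 1) = 1
D(3) = 2 x (D(2) + D(1)) = 2 x (1 + 0)

Final answer: D(3) = 2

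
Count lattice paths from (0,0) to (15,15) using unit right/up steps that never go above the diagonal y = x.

Total monotonic paths to (15,15): C(30,15) = 155117520.
Paths that cross above y=x (reflection bijection): C(30,16) = 145422675.
Valid Dyck paths: 155117520 - 145422675.
(This is the Catalan number C_{15}.)

Final answer: C_{15} = 9694845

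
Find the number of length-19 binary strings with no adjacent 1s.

A valid string ends in 0 (append to any length-(n-1) valid string) or in 01 (append to any length-(n-2) valid string), so a(n) = a(n-1) + a(n-2) with a(1)=2, a(2)=3.
Building up term by term: a(1)=2, a(2)=3, a(3)=5, a(4)=8, a(5)=13, a(6)=21, a(7)=34, a(8)=55, a(9)=89, a(10)=144, a(11)=233, a(12)=377, a(13)=610, a(14)=987, a(15)=1597, a(16)=2584, a(17)=4181, a(18)=6765, a(19)=10946.

Final answer: 10946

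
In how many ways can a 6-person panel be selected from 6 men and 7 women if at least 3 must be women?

Sum over valid woman counts:
C(7,3)C(6,3) = 700
C(7,4)C(6,2) = 525
C(7,5)C(6,1) = 126
C(7,6)C(6,0) = 7
Total: 700 + 525 + 126 + 7.

Final answer: 1358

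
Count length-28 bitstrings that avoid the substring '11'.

A valid string ends in 0 (append to any length-(n-1) valid string) or in 01 (append to any length-(n-2) valid string), so a(n) = a(n-1) + a(n-2) with a(1)=2, a(2)=3.
Iterating the recurrence: a(1)=2, a(2)=3, a(3)=5, a(4)=8, a(5)=13, a(6)=21, a(7)=34, a(8)=55, a(9)=89, a(10)=144, a(11)=233, a(12)=377, a(13)=610, a(14)=987, a(15)=1597, a(16)=2584, a(17)=4181, a(18)=6765, a(19)=10946, a(20)=17711, a(21)=28657, a(22)=46368, a(23)=75025, a(24)=121393, a(25)=196418, a(26)=317811, a(27)=514229, a(28)=832040.

Final answer: 832040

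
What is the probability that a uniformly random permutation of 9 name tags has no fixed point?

Derangements satisfy D(n) = (n-1)(D(n-1) + D(n-2)), starting from D(0)=1, D(1)=0.
Building up: D(2)=1, D(3)=2, D(4)=9, D(5)=44, D(6)=265, D(7)=1854, D(8)=14833, D(9)=133496.
Total arrangements: 9! = 362880.
Probability = D(9)/9! = 16687/45360.

Final answer: D(9)/9! = 133496/362880 = 0.367879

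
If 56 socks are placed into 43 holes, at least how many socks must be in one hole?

By the pigeonhole principle: ceiling(56/43).

Final answer: 2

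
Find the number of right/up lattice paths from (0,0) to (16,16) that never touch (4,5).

Total paths to (16,16): C(32,16) = 601080390.
Paths through (4,5): C(9,5) x C(23,11) = 170361828.
Avoiding (4,5): 601080390 - 170361828.

Final answer: 430718562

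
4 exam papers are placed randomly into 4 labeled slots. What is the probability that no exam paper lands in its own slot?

Use the recurrence D(n) = (n-1)(D(n-1) + D(n-2)) with D(0)=1, D(1)=0.
Building up: D(2)=1, D(3)=2, D(4)=9.
Total arrangements: 4! = 24.
Probability = D(4)/4! = 3/8.

Final answer: D(4)/4! = 9/24 = 0.375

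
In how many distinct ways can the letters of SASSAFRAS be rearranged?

Letters (A:3, F:1, R:1, S:4). Total letters: 9.
Permutations = 9!/(4! x 3!).

Final answer: 2520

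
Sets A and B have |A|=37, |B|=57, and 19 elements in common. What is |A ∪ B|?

|A union B| = |A| + |B| - |A intersect B| = 37 + 57 - 19.

Final answer: 75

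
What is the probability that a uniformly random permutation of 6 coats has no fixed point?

D(n) = (n-1)(D(n-1) + D(n-2)), D(0)=1, D(1)=0.
Building up: D(2)=1, D(3)=2, D(4)=9, D(5)=44, D(6)=265.
Total arrangements: 6! = 720.
Probability = D(6)/6! = 53/144.

Final answer: D(6)/6! = 265/720 = 0.368056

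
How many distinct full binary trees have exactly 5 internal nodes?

This is a standard Catalan-number count: the answer is C_n. Here n = 5.
C_n = (2n)!/(n!(n+1)!), so C_{5} = 10!/(5! x 6!) = C(10,5)/6 = 252/6.

Final answer: C_{5} = 42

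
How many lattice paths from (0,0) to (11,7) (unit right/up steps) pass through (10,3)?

Paths (0,0)->(10,3): C(13,3) = 286.
Paths (10,3)->(11,7): C(5,4) = 5.
By multiplication principle: 286 x 5.

Final answer: 1430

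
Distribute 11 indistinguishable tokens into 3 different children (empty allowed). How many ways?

Stars and bars: C(n+k-1, k-1) = C(13,2).

Final answer: C(13,2) = 78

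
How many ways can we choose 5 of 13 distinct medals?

C(13,5) = 13!/(5! x (13-5)!).

Final answer: C(13,5) = 1287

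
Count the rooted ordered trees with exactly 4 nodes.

This is a standard Catalan-number count: the answer is C_n. Here n = 4 - 1 = 3.
C_n = C(2n,n) - C(2n,n+1), so C_{3} = C(6,3) - C(6,4) = 20 - 15.

Final answer: C_{3} = 5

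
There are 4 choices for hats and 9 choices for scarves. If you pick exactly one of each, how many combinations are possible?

By the multiplication principle: 4 x 9.

Final answer: 36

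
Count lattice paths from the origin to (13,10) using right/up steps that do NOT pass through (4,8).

Total paths to (13,10): C(23,10) = 1144066.
Paths through (4,8): C(12,8) x C(11,2) = 27225.
Avoiding (4,8): 1144066 - 27225.

Final answer: 1116841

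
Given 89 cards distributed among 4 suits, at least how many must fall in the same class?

By pigeonhole with 89 objects and 4 categories: ceiling(89/4).

Final answer: 23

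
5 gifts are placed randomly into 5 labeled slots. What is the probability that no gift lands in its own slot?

Derangements satisfy D(n) = (n-1)(D(n-1) + D(n-2)), starting from D(0)=1, D(1)=0.
Building up: D(2)=1, D(3)=2, D(4)=9, D(5)=44.
Total arrangements: 5! = 120.
Probability = D(5)/5! = 11/30.

Final answer: D(5)/5! = 44/120 = 0.366667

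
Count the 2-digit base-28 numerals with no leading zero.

These are the integers in [28^1, 28^2), so the count is 28^2 - 28^1 = 27 x 28^1.

Final answer: 756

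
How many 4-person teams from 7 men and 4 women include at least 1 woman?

Sum over valid woman counts:
C(4,1)C(7,3) = 140
C(4,2)C(7,2) = 126
C(4,3)C(7,1) = 28
C(4,4)C(7,0) = 1
Total: 140 + 126 + 28 + 1.

Final answer: 295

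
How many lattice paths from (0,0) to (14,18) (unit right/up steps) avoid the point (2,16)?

Total paths to (14,18): C(32,18) = 471435600.
Paths through (2,16): C(18,16) x C(14,2) = 13923.
Avoiding (2,16): 471435600 - 13923.

Final answer: 471421677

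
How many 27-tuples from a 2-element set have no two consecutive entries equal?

First character: 2 choices. Each subsequent: 1 choices (must differ from the previous one).
Total: 2 x 1^26.

Final answer: 2 x 1^{26} = 2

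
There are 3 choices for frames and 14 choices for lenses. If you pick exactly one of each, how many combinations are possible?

By the multiplication principle: 3 x 14.

Final answer: 42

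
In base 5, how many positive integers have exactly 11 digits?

These are the integers in [5^10, 5^11), so the count is 5^11 - 5^10 = 4 x 5^10.

Final answer: 39062500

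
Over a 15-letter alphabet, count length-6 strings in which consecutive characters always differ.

First character: 15 choices. Each subsequent: 14 choices (must differ from the previous one).
Total: 15 x 14^5.

Final answer: 15 x 14^{5} = 8067360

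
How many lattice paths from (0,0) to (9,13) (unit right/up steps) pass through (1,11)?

Paths (0,0)->(1,11): C(12,11) = 12.
Paths (1,11)->(9,13): C(10,2) = 45.
By multiplication principle: 12 x 45.

Final answer: 540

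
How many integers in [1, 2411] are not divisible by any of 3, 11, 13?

|div by 3|=803, |div by 11|=219, |div by 13|=185.
|div by 3&11|=73, |div by 3&13|=61, |div by 11&13|=16, |div by all|=5.
By inclusion-exclusion, divisible by at least one: 803+219+185-73-61-16+5 = 1062.
Not divisible by any: 2411 - 1062.

Final answer: 1349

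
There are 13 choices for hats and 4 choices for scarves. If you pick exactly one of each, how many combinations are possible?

By the multiplication principle: 13 x 4.

Final answer: 52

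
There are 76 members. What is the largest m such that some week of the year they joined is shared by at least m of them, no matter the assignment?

There are 52 possible values for week of the year they joined. With 76 members and 52 categories, by pigeonhole: ceiling(76/52).

Final answer: 2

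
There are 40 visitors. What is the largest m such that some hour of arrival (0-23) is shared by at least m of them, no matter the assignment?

There are 24 possible values for hour of arrival (0-23). With 40 visitors and 24 categories, by pigeonhole: ceiling(40/24).

Final answer: 2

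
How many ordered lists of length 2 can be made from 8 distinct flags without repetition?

P(8,2) = 8!/(8-2)! = 8!/6!.

Final answer: P(8,2) = 56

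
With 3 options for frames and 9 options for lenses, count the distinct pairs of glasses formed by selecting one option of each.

By the multiplication principle: 3 x 9.

Final answer: 27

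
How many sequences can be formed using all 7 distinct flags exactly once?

The number of ways to arrange 7 distinct objects is 7!.

Final answer: 7! = 5040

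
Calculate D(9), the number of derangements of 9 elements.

D(n) = (n-1)(D(n-1) + D(n-2)), D(0)=1, D(1)=0.
D(2) = 1 x (0 + 1) = 1
D(3) = 2 x (1 + 0) = 2
D(4) = 3 x (2 + 1) = 9
D(5) = 4 x (9 + 2) = 44
D(6) = 5 x (44 + 9) = 265
D(7) = 6 x (265 + 44) = 1854
D(8) = 7 x (1854 + 265) = 14833
D(9) = 8 x (D(8) + D(7)) = 8 x (14833 + 1854)

Final answer: D(9) = 133496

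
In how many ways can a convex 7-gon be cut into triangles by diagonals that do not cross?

The structures are counted by the Catalan number C_n. Here n = 7 - 2 = 5.
C_n = C(2n,n) - C(2n,n+1), so C_{5} = C(10,5) - C(10,6) = 252 - 210.

Final answer: C_{5} = 42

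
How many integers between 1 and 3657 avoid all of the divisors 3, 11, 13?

|div by 3|=1219, |div by 11|=332, |div by 13|=281.
|div by 3&11|=110, |div by 3&13|=93, |div by 11&13|=25, |div by all|=8.
By inclusion-exclusion, divisible by at least one: 1219+332+281-110-93-25+8 = 1612.
Not divisible by any: 3657 - 1612.

Final answer: 2045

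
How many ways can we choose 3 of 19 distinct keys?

C(19,3) = 19!/(3! x (19-3)!).

Final answer: C(19,3) = 969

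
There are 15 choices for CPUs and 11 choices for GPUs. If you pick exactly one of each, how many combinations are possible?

By the multiplication principle: 15 x 11.

Final answer: 165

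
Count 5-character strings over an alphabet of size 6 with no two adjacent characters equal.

First character: 6 choices. Each subsequent: 5 choices (must differ from the previous one).
Total: 6 x 5^4.

Final answer: 6 x 5^{4} = 3750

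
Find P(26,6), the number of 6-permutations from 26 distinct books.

P(26,6) = 26!/(26-6)! = 26!/20!.

Final answer: P(26,6) = 165765600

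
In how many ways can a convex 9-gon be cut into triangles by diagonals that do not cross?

The structures are counted by the Catalan number C_n. Here n = 9 - 2 = 7.
C_n = C(2n,n)/(n+1), so C_{7} = C(14,7)/8 = 3432/8.

Final answer: C_{7} = 429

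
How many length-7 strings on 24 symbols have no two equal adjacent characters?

Let g(n) count such strings. g(1) = 24, and each valid string of length n-1 extends in 23 ways (any symbol but the last), so g(n) = 23 g(n-1).
Total: g(7) = 24 x 23^6.

Final answer: 24 x 23^{6} = 3552861336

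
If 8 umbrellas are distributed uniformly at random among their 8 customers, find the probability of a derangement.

Use the recurrence D(n) = (n-1)(D(n-1) + D(n-2)) with D(0)=1, D(1)=0.
Building up: D(2)=1, D(3)=2, D(4)=9, D(5)=44, D(6)=265, D(7)=1854, D(8)=14833.
Total arrangements: 8! = 40320.
Probability = D(8)/8! = 2119/5760.

Final answer: D(8)/8! = 14833/40320 = 0.367882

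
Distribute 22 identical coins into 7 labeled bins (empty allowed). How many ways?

Stars and bars: C(n+k-1, k-1) = C(28,6).

Final answer: C(28,6) = 376740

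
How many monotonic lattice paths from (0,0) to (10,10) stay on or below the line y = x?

Total monotonic paths to (10,10): C(20,10) = 184756.
A path is bad iff it touches y = x + 1; reflecting its initial segment maps bad paths bijectively onto all paths to (9,11), of which there are C(20,11) = 167960.
Valid Dyck paths: 184756 - 167960.
(Equivalently, C_{10} = C(20,10)/11 = 184756/11.)

Final answer: C_{10} = 16796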